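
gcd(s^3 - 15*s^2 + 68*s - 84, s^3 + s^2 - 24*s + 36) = s - 2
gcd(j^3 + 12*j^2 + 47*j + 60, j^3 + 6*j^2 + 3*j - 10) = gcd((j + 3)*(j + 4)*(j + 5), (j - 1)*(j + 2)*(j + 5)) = j + 5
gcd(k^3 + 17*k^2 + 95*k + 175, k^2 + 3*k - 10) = k + 5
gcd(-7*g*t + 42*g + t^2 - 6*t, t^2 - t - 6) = 1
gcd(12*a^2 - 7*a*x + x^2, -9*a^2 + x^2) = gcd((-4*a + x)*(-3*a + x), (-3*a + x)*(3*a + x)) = -3*a + x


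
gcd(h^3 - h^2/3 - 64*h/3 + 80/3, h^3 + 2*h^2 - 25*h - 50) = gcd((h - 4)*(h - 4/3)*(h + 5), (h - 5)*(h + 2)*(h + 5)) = h + 5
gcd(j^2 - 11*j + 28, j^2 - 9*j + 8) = 1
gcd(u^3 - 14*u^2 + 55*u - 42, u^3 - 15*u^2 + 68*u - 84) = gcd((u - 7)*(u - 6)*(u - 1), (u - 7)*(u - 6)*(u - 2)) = u^2 - 13*u + 42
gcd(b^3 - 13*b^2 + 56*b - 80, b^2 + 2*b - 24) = b - 4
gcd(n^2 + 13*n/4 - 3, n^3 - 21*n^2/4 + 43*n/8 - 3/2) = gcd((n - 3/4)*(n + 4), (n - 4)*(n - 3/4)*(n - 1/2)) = n - 3/4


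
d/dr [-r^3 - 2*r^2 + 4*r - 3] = -3*r^2 - 4*r + 4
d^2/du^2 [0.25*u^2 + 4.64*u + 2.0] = 0.500000000000000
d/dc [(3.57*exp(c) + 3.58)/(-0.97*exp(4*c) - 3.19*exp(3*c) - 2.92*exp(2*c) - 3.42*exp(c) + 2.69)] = (10.3887*exp(4*c) + 36.667*exp(3*c) + 44.685*exp(2*c) + 20.9072*exp(c) + 21.8469)*exp(c)/(0.9409*exp(8*c) + 6.1886*exp(7*c) + 15.8409*exp(6*c) + 25.2644*exp(5*c) + 25.1274*exp(4*c) + 2.8106*exp(3*c) - 4.0132*exp(2*c) - 18.3996*exp(c) + 7.2361)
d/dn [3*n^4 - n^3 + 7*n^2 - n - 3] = 12*n^3 - 3*n^2 + 14*n - 1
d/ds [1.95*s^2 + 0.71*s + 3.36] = 3.9*s + 0.71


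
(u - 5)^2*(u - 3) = u^3 - 13*u^2 + 55*u - 75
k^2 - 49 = (k - 7)*(k + 7)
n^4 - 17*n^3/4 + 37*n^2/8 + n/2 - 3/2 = (n - 2)^2*(n - 3/4)*(n + 1/2)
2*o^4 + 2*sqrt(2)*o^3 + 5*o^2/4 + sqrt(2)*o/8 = o*(o + sqrt(2)/2)*(sqrt(2)*o + 1/2)^2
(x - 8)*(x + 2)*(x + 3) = x^3 - 3*x^2 - 34*x - 48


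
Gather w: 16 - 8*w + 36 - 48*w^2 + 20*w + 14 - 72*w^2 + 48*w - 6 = -120*w^2 + 60*w + 60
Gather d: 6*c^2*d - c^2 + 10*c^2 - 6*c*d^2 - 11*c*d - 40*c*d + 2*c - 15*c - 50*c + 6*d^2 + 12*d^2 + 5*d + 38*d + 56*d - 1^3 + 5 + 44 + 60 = 9*c^2 - 63*c + d^2*(18 - 6*c) + d*(6*c^2 - 51*c + 99) + 108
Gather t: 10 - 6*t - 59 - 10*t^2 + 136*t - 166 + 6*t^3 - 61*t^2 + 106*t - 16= 6*t^3 - 71*t^2 + 236*t - 231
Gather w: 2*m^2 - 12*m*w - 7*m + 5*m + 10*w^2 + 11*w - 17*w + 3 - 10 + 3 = 2*m^2 - 2*m + 10*w^2 + w*(-12*m - 6) - 4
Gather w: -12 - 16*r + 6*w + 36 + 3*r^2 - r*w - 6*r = 3*r^2 - 22*r + w*(6 - r) + 24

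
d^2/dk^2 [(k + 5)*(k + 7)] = 2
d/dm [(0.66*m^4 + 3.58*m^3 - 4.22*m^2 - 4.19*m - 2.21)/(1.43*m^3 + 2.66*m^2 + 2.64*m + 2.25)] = (0.9438*m^6 + 3.5112*m^5 + 20.7846*m^4 + 36.8258*m^3 + 33.6505*m^2 - 7.2328*m - 3.5931)/(2.0449*m^6 + 7.6076*m^5 + 14.626*m^4 + 20.4798*m^3 + 18.9396*m^2 + 11.88*m + 5.0625)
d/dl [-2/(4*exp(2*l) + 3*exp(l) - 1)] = (16*exp(l) + 6)*exp(l)/(4*exp(2*l) + 3*exp(l) - 1)^2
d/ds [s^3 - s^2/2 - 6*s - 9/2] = 3*s^2 - s - 6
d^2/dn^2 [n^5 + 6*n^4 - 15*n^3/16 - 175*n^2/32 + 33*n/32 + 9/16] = 20*n^3 + 72*n^2 - 45*n/8 - 175/16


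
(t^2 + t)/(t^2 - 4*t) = (t + 1)/(t - 4)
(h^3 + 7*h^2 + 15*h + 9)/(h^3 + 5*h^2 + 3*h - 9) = (h + 1)/(h - 1)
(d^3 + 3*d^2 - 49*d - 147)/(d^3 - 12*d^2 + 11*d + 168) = (d + 7)/(d - 8)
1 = 1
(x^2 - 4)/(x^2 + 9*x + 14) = (x - 2)/(x + 7)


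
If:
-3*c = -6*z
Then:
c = 2*z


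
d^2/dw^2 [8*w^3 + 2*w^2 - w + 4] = 48*w + 4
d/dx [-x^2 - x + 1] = -2*x - 1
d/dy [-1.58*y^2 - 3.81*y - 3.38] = -3.16*y - 3.81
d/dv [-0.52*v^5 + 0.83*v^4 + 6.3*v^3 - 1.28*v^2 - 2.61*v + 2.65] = -2.6*v^4 + 3.32*v^3 + 18.9*v^2 - 2.56*v - 2.61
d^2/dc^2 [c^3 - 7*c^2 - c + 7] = 6*c - 14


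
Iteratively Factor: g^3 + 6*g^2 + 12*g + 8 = (g + 2)*(g^2 + 4*g + 4) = (g + 2)^2*(g + 2)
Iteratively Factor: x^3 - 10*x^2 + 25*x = (x - 5)*(x^2 - 5*x) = (x - 5)^2*(x)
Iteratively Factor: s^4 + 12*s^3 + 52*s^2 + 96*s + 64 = (s + 4)*(s^3 + 8*s^2 + 20*s + 16) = (s + 2)*(s + 4)*(s^2 + 6*s + 8) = (s + 2)*(s + 4)^2*(s + 2)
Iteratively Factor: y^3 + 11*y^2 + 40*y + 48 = (y + 4)*(y^2 + 7*y + 12) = (y + 3)*(y + 4)*(y + 4)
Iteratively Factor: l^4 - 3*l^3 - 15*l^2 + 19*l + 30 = (l - 5)*(l^3 + 2*l^2 - 5*l - 6) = (l - 5)*(l - 2)*(l^2 + 4*l + 3) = (l - 5)*(l - 2)*(l + 1)*(l + 3)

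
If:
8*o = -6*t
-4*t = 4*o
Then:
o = 0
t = 0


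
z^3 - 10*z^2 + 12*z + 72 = (z - 6)^2*(z + 2)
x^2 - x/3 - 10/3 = (x - 2)*(x + 5/3)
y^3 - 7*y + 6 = (y - 2)*(y - 1)*(y + 3)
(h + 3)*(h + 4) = h^2 + 7*h + 12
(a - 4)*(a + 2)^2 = a^3 - 12*a - 16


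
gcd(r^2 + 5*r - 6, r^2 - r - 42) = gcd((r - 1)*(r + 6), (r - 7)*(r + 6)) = r + 6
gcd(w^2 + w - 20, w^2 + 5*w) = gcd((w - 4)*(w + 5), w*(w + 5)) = w + 5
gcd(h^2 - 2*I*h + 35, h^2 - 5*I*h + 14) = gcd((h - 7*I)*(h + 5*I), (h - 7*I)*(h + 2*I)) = h - 7*I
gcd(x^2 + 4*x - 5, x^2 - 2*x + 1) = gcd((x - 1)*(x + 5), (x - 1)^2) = x - 1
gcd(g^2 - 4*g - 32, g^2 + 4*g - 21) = 1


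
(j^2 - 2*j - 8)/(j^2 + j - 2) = (j - 4)/(j - 1)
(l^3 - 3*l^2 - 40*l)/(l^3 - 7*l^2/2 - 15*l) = 2*(-l^2 + 3*l + 40)/(-2*l^2 + 7*l + 30)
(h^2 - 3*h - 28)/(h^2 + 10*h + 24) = (h - 7)/(h + 6)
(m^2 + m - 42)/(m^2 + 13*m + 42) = (m - 6)/(m + 6)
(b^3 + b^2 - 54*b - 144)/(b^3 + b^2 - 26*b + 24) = (b^2 - 5*b - 24)/(b^2 - 5*b + 4)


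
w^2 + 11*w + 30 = (w + 5)*(w + 6)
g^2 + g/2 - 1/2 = (g - 1/2)*(g + 1)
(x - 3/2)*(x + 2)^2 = x^3 + 5*x^2/2 - 2*x - 6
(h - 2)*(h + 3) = h^2 + h - 6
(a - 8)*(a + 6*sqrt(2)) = a^2 - 8*a + 6*sqrt(2)*a - 48*sqrt(2)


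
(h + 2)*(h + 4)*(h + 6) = h^3 + 12*h^2 + 44*h + 48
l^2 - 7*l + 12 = (l - 4)*(l - 3)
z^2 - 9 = (z - 3)*(z + 3)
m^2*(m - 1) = m^3 - m^2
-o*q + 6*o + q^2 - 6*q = (-o + q)*(q - 6)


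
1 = 1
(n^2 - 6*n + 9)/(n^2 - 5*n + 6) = (n - 3)/(n - 2)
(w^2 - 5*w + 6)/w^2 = 1 - 5/w + 6/w^2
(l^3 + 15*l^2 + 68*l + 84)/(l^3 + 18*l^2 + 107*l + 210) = (l + 2)/(l + 5)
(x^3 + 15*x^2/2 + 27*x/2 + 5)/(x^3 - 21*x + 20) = (x^2 + 5*x/2 + 1)/(x^2 - 5*x + 4)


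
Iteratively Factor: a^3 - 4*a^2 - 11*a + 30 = (a - 2)*(a^2 - 2*a - 15) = (a - 2)*(a + 3)*(a - 5)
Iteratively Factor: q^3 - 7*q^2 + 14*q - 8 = (q - 1)*(q^2 - 6*q + 8) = (q - 2)*(q - 1)*(q - 4)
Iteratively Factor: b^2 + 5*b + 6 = (b + 3)*(b + 2)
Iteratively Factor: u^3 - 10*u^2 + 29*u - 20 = (u - 4)*(u^2 - 6*u + 5) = (u - 4)*(u - 1)*(u - 5)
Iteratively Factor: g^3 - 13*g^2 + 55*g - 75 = (g - 3)*(g^2 - 10*g + 25) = (g - 5)*(g - 3)*(g - 5)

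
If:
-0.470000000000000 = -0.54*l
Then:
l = 0.87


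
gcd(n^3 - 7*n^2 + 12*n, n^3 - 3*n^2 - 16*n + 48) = n^2 - 7*n + 12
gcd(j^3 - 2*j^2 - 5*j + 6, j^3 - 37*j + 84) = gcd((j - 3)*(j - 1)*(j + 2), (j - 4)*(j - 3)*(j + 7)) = j - 3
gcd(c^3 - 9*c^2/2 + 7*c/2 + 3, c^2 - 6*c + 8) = c - 2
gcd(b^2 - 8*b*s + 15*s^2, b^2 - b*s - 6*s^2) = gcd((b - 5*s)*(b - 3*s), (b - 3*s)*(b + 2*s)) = -b + 3*s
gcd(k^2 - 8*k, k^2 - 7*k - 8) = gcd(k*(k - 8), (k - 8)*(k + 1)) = k - 8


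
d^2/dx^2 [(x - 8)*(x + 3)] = 2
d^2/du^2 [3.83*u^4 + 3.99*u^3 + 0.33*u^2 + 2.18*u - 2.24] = 45.96*u^2 + 23.94*u + 0.66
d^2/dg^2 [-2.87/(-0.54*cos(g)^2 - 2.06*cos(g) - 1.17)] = (-3.347568*(1 - cos(g)^2)^2 - 9.577764*cos(g)^3 - 6.599852*cos(g)^2 + 26.072802*cos(g) + 24.0793)/(0.54*cos(g)^2 + 2.06*cos(g) + 1.17)^3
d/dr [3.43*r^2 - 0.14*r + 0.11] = 6.86*r - 0.14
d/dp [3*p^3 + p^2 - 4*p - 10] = 9*p^2 + 2*p - 4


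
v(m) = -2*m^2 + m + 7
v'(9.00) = -35.00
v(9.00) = -146.00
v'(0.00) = 1.00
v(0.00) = 7.00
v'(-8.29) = 34.16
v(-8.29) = -138.74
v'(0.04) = 0.84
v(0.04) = 7.04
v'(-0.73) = 3.92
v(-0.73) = 5.20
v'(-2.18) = 9.72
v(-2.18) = -4.68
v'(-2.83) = 12.32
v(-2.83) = -11.85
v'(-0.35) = 2.40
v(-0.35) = 6.40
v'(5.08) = -19.32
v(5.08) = -39.53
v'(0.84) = -2.36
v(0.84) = 6.43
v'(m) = 1 - 4*m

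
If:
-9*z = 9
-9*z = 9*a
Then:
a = 1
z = -1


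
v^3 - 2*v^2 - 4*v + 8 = (v - 2)^2*(v + 2)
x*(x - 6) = x^2 - 6*x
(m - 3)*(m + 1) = m^2 - 2*m - 3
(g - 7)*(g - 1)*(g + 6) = g^3 - 2*g^2 - 41*g + 42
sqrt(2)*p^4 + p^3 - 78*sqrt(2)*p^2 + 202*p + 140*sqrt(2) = (p - 5*sqrt(2))*(p - 2*sqrt(2))*(p + 7*sqrt(2))*(sqrt(2)*p + 1)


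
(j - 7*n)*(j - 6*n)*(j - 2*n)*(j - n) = j^4 - 16*j^3*n + 83*j^2*n^2 - 152*j*n^3 + 84*n^4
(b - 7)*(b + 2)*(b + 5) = b^3 - 39*b - 70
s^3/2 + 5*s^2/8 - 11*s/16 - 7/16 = (s/2 + 1/4)*(s - 1)*(s + 7/4)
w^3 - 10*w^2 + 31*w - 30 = (w - 5)*(w - 3)*(w - 2)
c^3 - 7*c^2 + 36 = (c - 6)*(c - 3)*(c + 2)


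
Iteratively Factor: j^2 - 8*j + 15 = (j - 5)*(j - 3)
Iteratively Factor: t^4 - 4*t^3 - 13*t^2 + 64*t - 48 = (t - 4)*(t^3 - 13*t + 12) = (t - 4)*(t - 3)*(t^2 + 3*t - 4) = (t - 4)*(t - 3)*(t + 4)*(t - 1)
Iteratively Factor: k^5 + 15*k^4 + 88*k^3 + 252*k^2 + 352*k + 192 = (k + 3)*(k^4 + 12*k^3 + 52*k^2 + 96*k + 64) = (k + 2)*(k + 3)*(k^3 + 10*k^2 + 32*k + 32) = (k + 2)^2*(k + 3)*(k^2 + 8*k + 16) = (k + 2)^2*(k + 3)*(k + 4)*(k + 4)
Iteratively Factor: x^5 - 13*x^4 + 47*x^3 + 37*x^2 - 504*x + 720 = (x - 5)*(x^4 - 8*x^3 + 7*x^2 + 72*x - 144) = (x - 5)*(x - 4)*(x^3 - 4*x^2 - 9*x + 36) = (x - 5)*(x - 4)^2*(x^2 - 9) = (x - 5)*(x - 4)^2*(x - 3)*(x + 3)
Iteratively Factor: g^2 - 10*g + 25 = (g - 5)*(g - 5)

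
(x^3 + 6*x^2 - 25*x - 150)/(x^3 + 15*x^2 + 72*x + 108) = (x^2 - 25)/(x^2 + 9*x + 18)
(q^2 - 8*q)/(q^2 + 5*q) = (q - 8)/(q + 5)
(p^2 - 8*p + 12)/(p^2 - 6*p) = (p - 2)/p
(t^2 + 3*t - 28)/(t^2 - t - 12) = (t + 7)/(t + 3)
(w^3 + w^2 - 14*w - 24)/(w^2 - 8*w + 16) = (w^2 + 5*w + 6)/(w - 4)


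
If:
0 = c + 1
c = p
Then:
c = -1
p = -1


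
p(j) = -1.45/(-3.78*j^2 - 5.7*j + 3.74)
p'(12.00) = -0.00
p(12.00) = 0.00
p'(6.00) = -0.00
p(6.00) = 0.01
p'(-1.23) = 0.21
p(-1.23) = -0.29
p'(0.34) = -6.44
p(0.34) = -1.06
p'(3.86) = -0.01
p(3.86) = 0.02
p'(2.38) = -0.04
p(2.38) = 0.05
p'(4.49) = -0.01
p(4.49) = 0.01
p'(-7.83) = 0.00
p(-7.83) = 0.01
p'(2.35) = -0.04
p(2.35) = 0.05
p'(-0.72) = -0.01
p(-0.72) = -0.25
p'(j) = -1.45*(7.56*j + 5.7)/(-3.78*j^2 - 5.7*j + 3.74)^2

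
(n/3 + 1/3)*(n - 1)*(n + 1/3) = n^3/3 + n^2/9 - n/3 - 1/9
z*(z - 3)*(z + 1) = z^3 - 2*z^2 - 3*z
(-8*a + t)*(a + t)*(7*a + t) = -56*a^3 - 57*a^2*t + t^3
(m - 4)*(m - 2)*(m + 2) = m^3 - 4*m^2 - 4*m + 16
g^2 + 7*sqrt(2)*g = g*(g + 7*sqrt(2))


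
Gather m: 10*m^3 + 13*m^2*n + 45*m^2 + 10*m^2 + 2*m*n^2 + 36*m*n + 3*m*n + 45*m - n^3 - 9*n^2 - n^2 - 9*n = 10*m^3 + m^2*(13*n + 55) + m*(2*n^2 + 39*n + 45) - n^3 - 10*n^2 - 9*n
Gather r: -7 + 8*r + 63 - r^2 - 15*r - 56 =-r^2 - 7*r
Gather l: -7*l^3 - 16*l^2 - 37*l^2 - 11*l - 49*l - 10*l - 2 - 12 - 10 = -7*l^3 - 53*l^2 - 70*l - 24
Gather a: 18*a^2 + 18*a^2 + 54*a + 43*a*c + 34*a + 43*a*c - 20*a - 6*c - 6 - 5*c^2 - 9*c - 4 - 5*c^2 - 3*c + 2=36*a^2 + a*(86*c + 68) - 10*c^2 - 18*c - 8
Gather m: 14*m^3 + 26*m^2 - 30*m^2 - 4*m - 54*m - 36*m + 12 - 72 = 14*m^3 - 4*m^2 - 94*m - 60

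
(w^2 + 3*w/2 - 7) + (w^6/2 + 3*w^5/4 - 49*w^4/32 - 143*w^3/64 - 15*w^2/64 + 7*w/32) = w^6/2 + 3*w^5/4 - 49*w^4/32 - 143*w^3/64 + 49*w^2/64 + 55*w/32 - 7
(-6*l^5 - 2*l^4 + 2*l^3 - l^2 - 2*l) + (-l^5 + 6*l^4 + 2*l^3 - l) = -7*l^5 + 4*l^4 + 4*l^3 - l^2 - 3*l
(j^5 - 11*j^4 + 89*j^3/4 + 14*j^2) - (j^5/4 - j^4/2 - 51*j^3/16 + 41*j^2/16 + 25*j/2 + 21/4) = 3*j^5/4 - 21*j^4/2 + 407*j^3/16 + 183*j^2/16 - 25*j/2 - 21/4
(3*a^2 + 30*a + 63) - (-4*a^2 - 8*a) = 7*a^2 + 38*a + 63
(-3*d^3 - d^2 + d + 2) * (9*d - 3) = -27*d^4 + 12*d^2 + 15*d - 6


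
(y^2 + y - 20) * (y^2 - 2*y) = y^4 - y^3 - 22*y^2 + 40*y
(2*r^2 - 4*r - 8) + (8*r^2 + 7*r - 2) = 10*r^2 + 3*r - 10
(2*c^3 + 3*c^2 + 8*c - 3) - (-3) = 2*c^3 + 3*c^2 + 8*c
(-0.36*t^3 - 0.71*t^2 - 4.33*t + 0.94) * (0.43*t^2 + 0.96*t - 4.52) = -0.1548*t^5 - 0.6509*t^4 - 0.9163*t^3 - 0.5434*t^2 + 20.474*t - 4.2488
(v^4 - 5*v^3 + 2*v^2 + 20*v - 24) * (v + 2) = v^5 - 3*v^4 - 8*v^3 + 24*v^2 + 16*v - 48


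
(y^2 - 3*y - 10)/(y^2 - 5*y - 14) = (y - 5)/(y - 7)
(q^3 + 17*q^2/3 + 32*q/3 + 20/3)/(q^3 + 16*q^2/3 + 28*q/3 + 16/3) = (3*q + 5)/(3*q + 4)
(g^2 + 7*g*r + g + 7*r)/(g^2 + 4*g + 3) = (g + 7*r)/(g + 3)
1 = 1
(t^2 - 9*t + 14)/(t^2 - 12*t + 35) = (t - 2)/(t - 5)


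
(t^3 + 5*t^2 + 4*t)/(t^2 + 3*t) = (t^2 + 5*t + 4)/(t + 3)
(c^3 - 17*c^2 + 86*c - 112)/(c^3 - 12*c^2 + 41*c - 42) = (c - 8)/(c - 3)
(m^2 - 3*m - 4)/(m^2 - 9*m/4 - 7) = 4*(m + 1)/(4*m + 7)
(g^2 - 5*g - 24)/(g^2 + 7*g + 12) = (g - 8)/(g + 4)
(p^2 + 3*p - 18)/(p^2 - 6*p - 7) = (-p^2 - 3*p + 18)/(-p^2 + 6*p + 7)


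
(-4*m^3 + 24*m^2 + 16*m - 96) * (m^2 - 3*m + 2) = -4*m^5 + 36*m^4 - 64*m^3 - 96*m^2 + 320*m - 192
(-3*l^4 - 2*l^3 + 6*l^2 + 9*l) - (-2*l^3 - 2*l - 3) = -3*l^4 + 6*l^2 + 11*l + 3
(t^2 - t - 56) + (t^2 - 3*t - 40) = 2*t^2 - 4*t - 96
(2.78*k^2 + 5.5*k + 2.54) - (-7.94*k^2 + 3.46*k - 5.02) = 10.72*k^2 + 2.04*k + 7.56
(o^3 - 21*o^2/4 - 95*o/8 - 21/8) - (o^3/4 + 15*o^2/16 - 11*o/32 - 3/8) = 3*o^3/4 - 99*o^2/16 - 369*o/32 - 9/4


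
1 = 1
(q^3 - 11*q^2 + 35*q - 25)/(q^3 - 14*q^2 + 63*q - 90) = (q^2 - 6*q + 5)/(q^2 - 9*q + 18)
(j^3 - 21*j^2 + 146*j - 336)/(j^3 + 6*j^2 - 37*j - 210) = (j^2 - 15*j + 56)/(j^2 + 12*j + 35)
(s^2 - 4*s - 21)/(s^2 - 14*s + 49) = (s + 3)/(s - 7)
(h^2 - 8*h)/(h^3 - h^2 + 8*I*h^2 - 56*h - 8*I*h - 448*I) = h/(h^2 + h*(7 + 8*I) + 56*I)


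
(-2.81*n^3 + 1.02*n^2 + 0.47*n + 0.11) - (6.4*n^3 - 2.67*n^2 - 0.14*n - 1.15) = -9.21*n^3 + 3.69*n^2 + 0.61*n + 1.26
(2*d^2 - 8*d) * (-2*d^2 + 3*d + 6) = -4*d^4 + 22*d^3 - 12*d^2 - 48*d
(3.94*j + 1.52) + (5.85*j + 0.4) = 9.79*j + 1.92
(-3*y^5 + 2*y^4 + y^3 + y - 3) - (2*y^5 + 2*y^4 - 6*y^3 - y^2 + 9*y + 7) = -5*y^5 + 7*y^3 + y^2 - 8*y - 10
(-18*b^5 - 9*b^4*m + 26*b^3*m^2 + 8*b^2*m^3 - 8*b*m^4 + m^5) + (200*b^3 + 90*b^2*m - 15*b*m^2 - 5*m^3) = -18*b^5 - 9*b^4*m + 26*b^3*m^2 + 200*b^3 + 8*b^2*m^3 + 90*b^2*m - 8*b*m^4 - 15*b*m^2 + m^5 - 5*m^3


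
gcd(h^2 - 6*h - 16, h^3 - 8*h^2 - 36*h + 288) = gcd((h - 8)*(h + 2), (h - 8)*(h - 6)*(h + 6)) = h - 8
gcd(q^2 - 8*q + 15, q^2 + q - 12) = q - 3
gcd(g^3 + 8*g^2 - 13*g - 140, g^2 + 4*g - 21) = g + 7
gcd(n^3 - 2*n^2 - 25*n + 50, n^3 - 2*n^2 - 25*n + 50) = n^3 - 2*n^2 - 25*n + 50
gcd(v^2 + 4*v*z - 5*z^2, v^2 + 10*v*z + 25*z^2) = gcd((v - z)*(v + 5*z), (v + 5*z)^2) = v + 5*z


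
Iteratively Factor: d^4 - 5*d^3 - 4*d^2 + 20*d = (d - 5)*(d^3 - 4*d) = (d - 5)*(d + 2)*(d^2 - 2*d) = d*(d - 5)*(d + 2)*(d - 2)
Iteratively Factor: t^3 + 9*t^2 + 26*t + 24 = (t + 4)*(t^2 + 5*t + 6) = (t + 2)*(t + 4)*(t + 3)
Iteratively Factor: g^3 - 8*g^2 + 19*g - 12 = (g - 4)*(g^2 - 4*g + 3) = (g - 4)*(g - 1)*(g - 3)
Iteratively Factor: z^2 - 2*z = (z)*(z - 2)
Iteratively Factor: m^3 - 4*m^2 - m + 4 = (m - 1)*(m^2 - 3*m - 4) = (m - 1)*(m + 1)*(m - 4)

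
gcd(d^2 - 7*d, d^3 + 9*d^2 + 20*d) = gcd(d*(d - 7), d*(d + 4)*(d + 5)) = d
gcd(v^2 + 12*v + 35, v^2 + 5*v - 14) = v + 7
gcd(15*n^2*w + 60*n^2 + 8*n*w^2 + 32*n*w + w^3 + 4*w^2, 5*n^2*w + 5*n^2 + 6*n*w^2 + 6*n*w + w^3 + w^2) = 5*n + w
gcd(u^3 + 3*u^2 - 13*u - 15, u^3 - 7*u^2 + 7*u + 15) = u^2 - 2*u - 3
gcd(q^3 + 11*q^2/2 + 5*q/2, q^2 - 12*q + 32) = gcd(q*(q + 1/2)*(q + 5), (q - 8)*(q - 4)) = 1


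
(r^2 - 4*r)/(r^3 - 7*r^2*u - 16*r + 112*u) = r/(r^2 - 7*r*u + 4*r - 28*u)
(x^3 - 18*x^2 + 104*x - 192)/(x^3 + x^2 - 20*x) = (x^2 - 14*x + 48)/(x*(x + 5))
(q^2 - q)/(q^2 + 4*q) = (q - 1)/(q + 4)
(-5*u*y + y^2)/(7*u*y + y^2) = (-5*u + y)/(7*u + y)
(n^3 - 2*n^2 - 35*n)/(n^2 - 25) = n*(n - 7)/(n - 5)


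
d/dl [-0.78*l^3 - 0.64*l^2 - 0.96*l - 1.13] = -2.34*l^2 - 1.28*l - 0.96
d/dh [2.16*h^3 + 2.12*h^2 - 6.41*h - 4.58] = 6.48*h^2 + 4.24*h - 6.41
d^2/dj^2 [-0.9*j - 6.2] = 0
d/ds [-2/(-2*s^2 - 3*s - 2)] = 2*(-4*s - 3)/(2*s^2 + 3*s + 2)^2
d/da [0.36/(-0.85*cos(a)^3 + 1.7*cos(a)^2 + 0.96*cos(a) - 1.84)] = (-0.918*cos(a)^2 + 1.224*cos(a) + 0.3456)*sin(a)/(0.85*cos(a)^3 - 1.7*cos(a)^2 - 0.96*cos(a) + 1.84)^2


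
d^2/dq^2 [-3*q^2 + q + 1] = -6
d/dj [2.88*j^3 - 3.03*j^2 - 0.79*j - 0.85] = 8.64*j^2 - 6.06*j - 0.79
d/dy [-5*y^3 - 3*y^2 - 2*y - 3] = -15*y^2 - 6*y - 2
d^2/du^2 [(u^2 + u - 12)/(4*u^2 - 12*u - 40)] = (2*u^3 - 3*u^2 + 69*u - 79)/(u^6 - 9*u^5 - 3*u^4 + 153*u^3 + 30*u^2 - 900*u - 1000)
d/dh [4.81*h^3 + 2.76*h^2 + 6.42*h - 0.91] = 14.43*h^2 + 5.52*h + 6.42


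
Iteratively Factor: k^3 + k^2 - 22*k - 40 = (k + 2)*(k^2 - k - 20) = (k + 2)*(k + 4)*(k - 5)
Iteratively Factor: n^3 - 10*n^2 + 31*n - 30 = (n - 5)*(n^2 - 5*n + 6) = (n - 5)*(n - 3)*(n - 2)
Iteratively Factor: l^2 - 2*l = (l)*(l - 2)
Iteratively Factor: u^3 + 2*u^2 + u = (u + 1)*(u^2 + u) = u*(u + 1)*(u + 1)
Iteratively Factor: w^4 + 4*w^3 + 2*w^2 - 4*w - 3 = (w + 1)*(w^3 + 3*w^2 - w - 3) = (w - 1)*(w + 1)*(w^2 + 4*w + 3) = (w - 1)*(w + 1)^2*(w + 3)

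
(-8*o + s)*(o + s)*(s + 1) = -8*o^2*s - 8*o^2 - 7*o*s^2 - 7*o*s + s^3 + s^2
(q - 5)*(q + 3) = q^2 - 2*q - 15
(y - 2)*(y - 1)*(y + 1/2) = y^3 - 5*y^2/2 + y/2 + 1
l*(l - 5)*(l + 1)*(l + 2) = l^4 - 2*l^3 - 13*l^2 - 10*l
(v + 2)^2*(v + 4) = v^3 + 8*v^2 + 20*v + 16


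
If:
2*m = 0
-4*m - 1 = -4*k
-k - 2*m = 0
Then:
No Solution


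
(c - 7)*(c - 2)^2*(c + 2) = c^4 - 9*c^3 + 10*c^2 + 36*c - 56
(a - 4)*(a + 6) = a^2 + 2*a - 24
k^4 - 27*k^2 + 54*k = k*(k - 3)^2*(k + 6)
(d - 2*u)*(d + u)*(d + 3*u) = d^3 + 2*d^2*u - 5*d*u^2 - 6*u^3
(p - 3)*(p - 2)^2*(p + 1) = p^4 - 6*p^3 + 9*p^2 + 4*p - 12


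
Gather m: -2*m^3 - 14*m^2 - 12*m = -2*m^3 - 14*m^2 - 12*m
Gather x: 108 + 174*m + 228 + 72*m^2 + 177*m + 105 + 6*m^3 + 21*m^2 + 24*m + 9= 6*m^3 + 93*m^2 + 375*m + 450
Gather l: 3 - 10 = -7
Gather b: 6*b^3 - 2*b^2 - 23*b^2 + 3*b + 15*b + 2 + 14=6*b^3 - 25*b^2 + 18*b + 16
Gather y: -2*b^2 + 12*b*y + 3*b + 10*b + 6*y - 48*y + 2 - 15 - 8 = -2*b^2 + 13*b + y*(12*b - 42) - 21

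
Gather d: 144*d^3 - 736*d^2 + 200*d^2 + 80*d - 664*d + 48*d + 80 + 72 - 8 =144*d^3 - 536*d^2 - 536*d + 144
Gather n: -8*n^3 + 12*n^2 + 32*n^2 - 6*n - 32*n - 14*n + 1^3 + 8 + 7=-8*n^3 + 44*n^2 - 52*n + 16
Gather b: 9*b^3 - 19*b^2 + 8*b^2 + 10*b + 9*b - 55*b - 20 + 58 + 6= 9*b^3 - 11*b^2 - 36*b + 44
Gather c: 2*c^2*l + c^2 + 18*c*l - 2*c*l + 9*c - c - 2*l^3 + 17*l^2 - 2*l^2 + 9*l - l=c^2*(2*l + 1) + c*(16*l + 8) - 2*l^3 + 15*l^2 + 8*l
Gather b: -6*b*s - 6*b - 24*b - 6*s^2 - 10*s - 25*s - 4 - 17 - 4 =b*(-6*s - 30) - 6*s^2 - 35*s - 25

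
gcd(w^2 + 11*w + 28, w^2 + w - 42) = w + 7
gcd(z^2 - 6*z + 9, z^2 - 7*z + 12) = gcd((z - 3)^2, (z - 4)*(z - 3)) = z - 3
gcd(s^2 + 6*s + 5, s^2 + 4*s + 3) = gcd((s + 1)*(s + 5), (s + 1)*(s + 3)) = s + 1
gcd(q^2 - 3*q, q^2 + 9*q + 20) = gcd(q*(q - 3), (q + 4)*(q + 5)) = 1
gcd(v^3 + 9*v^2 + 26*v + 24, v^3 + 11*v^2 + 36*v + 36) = v^2 + 5*v + 6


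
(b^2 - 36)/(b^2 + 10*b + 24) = (b - 6)/(b + 4)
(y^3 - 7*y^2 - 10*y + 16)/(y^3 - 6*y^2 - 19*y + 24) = (y + 2)/(y + 3)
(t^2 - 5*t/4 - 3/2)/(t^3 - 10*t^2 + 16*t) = (t + 3/4)/(t*(t - 8))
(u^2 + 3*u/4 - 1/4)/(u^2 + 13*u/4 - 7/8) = 2*(u + 1)/(2*u + 7)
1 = 1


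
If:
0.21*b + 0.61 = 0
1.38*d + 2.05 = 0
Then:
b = -2.90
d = -1.49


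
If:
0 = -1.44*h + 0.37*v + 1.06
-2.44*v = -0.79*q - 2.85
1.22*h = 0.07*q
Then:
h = -2.30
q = -40.14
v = -11.83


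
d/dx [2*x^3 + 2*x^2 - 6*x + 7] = 6*x^2 + 4*x - 6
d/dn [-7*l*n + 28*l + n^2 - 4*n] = -7*l + 2*n - 4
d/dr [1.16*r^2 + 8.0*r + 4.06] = 2.32*r + 8.0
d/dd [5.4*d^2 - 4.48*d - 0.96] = 10.8*d - 4.48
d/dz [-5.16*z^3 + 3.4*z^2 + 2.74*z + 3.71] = -15.48*z^2 + 6.8*z + 2.74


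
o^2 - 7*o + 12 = (o - 4)*(o - 3)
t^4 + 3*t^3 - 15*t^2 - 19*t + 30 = (t - 3)*(t - 1)*(t + 2)*(t + 5)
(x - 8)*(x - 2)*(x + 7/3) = x^3 - 23*x^2/3 - 22*x/3 + 112/3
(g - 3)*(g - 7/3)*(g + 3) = g^3 - 7*g^2/3 - 9*g + 21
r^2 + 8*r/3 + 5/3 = (r + 1)*(r + 5/3)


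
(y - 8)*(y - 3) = y^2 - 11*y + 24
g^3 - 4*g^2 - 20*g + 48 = (g - 6)*(g - 2)*(g + 4)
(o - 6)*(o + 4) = o^2 - 2*o - 24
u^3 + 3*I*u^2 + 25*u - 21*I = (u - 3*I)*(u - I)*(u + 7*I)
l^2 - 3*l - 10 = (l - 5)*(l + 2)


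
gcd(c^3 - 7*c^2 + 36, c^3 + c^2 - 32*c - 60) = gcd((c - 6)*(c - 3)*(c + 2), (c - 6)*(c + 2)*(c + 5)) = c^2 - 4*c - 12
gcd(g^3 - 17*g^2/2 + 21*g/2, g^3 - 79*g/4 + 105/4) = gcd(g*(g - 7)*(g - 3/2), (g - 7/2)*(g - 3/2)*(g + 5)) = g - 3/2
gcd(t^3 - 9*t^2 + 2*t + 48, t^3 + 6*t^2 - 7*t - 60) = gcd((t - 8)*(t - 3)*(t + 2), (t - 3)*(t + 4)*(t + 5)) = t - 3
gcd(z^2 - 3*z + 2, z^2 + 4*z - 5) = z - 1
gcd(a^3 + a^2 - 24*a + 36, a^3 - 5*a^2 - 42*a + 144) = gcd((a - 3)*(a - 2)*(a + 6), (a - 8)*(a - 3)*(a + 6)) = a^2 + 3*a - 18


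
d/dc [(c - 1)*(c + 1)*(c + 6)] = 3*c^2 + 12*c - 1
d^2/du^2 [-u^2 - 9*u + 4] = -2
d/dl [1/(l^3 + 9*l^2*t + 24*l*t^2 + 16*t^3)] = 3*(-l^2 - 6*l*t - 8*t^2)/(l^3 + 9*l^2*t + 24*l*t^2 + 16*t^3)^2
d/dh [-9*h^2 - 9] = -18*h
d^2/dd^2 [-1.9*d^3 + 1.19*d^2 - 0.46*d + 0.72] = 2.38 - 11.4*d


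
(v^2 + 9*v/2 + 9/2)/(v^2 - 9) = (v + 3/2)/(v - 3)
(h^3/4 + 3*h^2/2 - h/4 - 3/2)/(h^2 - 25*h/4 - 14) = (-h^3 - 6*h^2 + h + 6)/(-4*h^2 + 25*h + 56)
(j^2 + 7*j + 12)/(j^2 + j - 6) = (j + 4)/(j - 2)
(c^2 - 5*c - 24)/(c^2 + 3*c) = (c - 8)/c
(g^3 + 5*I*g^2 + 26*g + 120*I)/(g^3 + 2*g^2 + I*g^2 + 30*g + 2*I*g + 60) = (g + 4*I)/(g + 2)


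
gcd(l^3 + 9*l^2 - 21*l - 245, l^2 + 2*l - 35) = l^2 + 2*l - 35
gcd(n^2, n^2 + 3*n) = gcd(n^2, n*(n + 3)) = n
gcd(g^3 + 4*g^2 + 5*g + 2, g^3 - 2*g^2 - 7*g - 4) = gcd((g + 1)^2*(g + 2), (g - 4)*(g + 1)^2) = g^2 + 2*g + 1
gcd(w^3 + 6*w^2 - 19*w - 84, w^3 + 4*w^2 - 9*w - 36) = w + 3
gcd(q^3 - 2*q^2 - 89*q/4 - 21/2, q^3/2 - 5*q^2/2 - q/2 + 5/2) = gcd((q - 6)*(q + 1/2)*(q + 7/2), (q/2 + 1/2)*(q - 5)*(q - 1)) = 1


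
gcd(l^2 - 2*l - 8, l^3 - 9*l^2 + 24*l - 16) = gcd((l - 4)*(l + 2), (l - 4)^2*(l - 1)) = l - 4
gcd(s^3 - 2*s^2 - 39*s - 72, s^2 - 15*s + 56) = s - 8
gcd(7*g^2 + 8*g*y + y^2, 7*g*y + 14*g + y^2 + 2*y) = 7*g + y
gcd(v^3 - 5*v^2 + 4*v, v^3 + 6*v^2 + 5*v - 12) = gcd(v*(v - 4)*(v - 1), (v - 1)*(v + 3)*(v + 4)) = v - 1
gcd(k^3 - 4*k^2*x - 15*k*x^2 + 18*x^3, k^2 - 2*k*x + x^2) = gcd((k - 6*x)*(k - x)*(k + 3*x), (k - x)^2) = -k + x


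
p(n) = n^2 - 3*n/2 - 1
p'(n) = 2*n - 3/2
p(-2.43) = 8.55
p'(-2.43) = -6.36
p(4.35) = 11.40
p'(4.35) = 7.20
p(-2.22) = 7.26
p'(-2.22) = -5.94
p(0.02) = -1.03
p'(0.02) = -1.46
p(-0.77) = 0.75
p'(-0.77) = -3.04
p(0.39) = -1.43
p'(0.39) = -0.72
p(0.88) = -1.55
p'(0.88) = 0.26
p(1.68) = -0.70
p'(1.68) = 1.86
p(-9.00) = 93.50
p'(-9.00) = -19.50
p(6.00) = 26.00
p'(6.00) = 10.50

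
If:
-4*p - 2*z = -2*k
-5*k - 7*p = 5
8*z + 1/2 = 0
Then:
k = -167/272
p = -75/272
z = -1/16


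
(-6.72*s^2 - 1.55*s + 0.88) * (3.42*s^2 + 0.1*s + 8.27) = -22.9824*s^4 - 5.973*s^3 - 52.7198*s^2 - 12.7305*s + 7.2776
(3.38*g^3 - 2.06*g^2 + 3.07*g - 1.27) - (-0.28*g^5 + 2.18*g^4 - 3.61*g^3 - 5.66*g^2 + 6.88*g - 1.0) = 0.28*g^5 - 2.18*g^4 + 6.99*g^3 + 3.6*g^2 - 3.81*g - 0.27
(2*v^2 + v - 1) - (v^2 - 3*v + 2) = v^2 + 4*v - 3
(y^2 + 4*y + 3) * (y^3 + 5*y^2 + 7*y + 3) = y^5 + 9*y^4 + 30*y^3 + 46*y^2 + 33*y + 9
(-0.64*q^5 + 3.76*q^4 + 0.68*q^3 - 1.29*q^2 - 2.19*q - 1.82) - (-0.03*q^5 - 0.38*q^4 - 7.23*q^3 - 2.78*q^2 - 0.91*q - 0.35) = -0.61*q^5 + 4.14*q^4 + 7.91*q^3 + 1.49*q^2 - 1.28*q - 1.47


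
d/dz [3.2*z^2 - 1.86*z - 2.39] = 6.4*z - 1.86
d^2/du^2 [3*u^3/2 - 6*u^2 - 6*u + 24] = 9*u - 12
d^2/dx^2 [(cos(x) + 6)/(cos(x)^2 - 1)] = (-22*cos(x) + 96*cos(2*x) + 21*cos(3*x) + 48*cos(4*x) + cos(5*x) - 144)/(16*sin(x)^6)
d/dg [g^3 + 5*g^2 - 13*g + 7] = 3*g^2 + 10*g - 13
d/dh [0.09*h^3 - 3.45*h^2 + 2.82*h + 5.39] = 0.27*h^2 - 6.9*h + 2.82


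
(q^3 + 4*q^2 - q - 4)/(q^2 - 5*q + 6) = (q^3 + 4*q^2 - q - 4)/(q^2 - 5*q + 6)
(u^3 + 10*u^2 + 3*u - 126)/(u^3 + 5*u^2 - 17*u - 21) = (u + 6)/(u + 1)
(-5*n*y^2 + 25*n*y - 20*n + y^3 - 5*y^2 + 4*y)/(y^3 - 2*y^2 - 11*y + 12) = (-5*n + y)/(y + 3)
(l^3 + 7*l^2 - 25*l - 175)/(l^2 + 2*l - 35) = l + 5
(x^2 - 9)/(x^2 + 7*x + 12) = (x - 3)/(x + 4)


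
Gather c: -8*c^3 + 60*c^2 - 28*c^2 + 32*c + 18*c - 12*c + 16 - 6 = -8*c^3 + 32*c^2 + 38*c + 10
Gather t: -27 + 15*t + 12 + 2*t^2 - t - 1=2*t^2 + 14*t - 16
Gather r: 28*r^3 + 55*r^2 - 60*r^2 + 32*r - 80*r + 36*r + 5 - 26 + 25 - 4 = 28*r^3 - 5*r^2 - 12*r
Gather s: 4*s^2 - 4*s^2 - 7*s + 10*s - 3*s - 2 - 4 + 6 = 0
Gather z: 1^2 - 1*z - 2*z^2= -2*z^2 - z + 1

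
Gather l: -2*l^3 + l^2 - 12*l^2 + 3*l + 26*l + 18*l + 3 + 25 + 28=-2*l^3 - 11*l^2 + 47*l + 56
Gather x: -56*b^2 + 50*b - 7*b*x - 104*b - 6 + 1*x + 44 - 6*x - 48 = -56*b^2 - 54*b + x*(-7*b - 5) - 10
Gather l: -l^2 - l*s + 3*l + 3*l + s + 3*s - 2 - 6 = -l^2 + l*(6 - s) + 4*s - 8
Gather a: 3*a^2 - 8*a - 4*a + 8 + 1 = 3*a^2 - 12*a + 9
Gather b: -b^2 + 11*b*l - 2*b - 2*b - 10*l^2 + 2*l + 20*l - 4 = -b^2 + b*(11*l - 4) - 10*l^2 + 22*l - 4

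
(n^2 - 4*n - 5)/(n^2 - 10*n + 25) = (n + 1)/(n - 5)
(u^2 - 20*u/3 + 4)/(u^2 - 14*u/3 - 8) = (3*u - 2)/(3*u + 4)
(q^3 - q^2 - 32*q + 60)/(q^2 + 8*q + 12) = (q^2 - 7*q + 10)/(q + 2)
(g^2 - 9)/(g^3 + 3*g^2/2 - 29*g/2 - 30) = 2*(g - 3)/(2*g^2 - 3*g - 20)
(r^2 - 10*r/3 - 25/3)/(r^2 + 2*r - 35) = (r + 5/3)/(r + 7)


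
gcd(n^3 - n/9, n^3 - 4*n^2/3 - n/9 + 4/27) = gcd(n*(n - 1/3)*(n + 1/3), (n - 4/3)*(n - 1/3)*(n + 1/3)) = n^2 - 1/9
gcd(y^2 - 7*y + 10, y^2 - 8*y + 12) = y - 2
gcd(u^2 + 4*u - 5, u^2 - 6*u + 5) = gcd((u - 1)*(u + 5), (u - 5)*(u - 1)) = u - 1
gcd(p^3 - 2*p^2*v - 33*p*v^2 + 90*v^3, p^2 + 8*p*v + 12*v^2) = p + 6*v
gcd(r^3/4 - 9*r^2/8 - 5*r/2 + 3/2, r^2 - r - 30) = r - 6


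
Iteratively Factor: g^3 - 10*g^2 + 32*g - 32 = (g - 2)*(g^2 - 8*g + 16) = (g - 4)*(g - 2)*(g - 4)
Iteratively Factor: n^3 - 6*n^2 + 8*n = (n - 2)*(n^2 - 4*n) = n*(n - 2)*(n - 4)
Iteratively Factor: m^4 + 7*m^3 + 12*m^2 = (m + 4)*(m^3 + 3*m^2) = m*(m + 4)*(m^2 + 3*m) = m*(m + 3)*(m + 4)*(m)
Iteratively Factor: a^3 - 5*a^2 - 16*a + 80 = (a - 4)*(a^2 - a - 20) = (a - 5)*(a - 4)*(a + 4)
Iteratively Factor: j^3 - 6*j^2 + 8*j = (j - 2)*(j^2 - 4*j) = j*(j - 2)*(j - 4)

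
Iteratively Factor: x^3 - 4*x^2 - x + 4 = (x + 1)*(x^2 - 5*x + 4) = (x - 1)*(x + 1)*(x - 4)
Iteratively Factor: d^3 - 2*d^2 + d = (d)*(d^2 - 2*d + 1) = d*(d - 1)*(d - 1)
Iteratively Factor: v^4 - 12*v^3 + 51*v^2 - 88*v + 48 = (v - 4)*(v^3 - 8*v^2 + 19*v - 12) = (v - 4)^2*(v^2 - 4*v + 3) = (v - 4)^2*(v - 1)*(v - 3)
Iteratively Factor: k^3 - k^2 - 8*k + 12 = (k + 3)*(k^2 - 4*k + 4) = (k - 2)*(k + 3)*(k - 2)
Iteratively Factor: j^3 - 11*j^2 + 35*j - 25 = (j - 5)*(j^2 - 6*j + 5) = (j - 5)^2*(j - 1)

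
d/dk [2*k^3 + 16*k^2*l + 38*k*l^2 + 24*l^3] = 6*k^2 + 32*k*l + 38*l^2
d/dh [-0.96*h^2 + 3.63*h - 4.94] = 3.63 - 1.92*h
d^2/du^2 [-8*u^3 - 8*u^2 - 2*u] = -48*u - 16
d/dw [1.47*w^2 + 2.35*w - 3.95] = 2.94*w + 2.35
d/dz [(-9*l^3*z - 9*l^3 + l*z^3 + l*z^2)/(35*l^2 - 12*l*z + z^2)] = l*(-2*(6*l - z)*(9*l^2*z + 9*l^2 - z^3 - z^2) + (-9*l^2 + 3*z^2 + 2*z)*(35*l^2 - 12*l*z + z^2))/(35*l^2 - 12*l*z + z^2)^2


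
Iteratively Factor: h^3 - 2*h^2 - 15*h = (h - 5)*(h^2 + 3*h) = (h - 5)*(h + 3)*(h)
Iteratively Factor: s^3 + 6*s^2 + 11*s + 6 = (s + 1)*(s^2 + 5*s + 6) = (s + 1)*(s + 2)*(s + 3)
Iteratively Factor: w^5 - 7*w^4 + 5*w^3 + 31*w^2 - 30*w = (w - 5)*(w^4 - 2*w^3 - 5*w^2 + 6*w) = (w - 5)*(w - 1)*(w^3 - w^2 - 6*w) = w*(w - 5)*(w - 1)*(w^2 - w - 6) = w*(w - 5)*(w - 3)*(w - 1)*(w + 2)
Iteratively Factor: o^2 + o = (o + 1)*(o)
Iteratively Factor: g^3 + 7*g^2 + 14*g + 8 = (g + 2)*(g^2 + 5*g + 4) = (g + 1)*(g + 2)*(g + 4)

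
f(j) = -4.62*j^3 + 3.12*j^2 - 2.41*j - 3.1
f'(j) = -13.86*j^2 + 6.24*j - 2.41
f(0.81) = -5.46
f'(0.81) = -6.45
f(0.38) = -3.82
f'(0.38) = -2.04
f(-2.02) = 52.58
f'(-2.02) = -71.57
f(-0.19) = -2.50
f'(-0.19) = -4.10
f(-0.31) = -1.92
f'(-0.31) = -5.68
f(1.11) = -8.25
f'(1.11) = -12.56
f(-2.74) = 121.96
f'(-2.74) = -123.56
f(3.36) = -151.22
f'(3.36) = -137.92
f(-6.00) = 1121.60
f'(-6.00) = -538.81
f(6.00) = -903.16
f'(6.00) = -463.93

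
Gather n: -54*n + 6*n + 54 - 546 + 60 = -48*n - 432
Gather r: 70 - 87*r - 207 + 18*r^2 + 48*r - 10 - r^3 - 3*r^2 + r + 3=-r^3 + 15*r^2 - 38*r - 144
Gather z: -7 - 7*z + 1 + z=-6*z - 6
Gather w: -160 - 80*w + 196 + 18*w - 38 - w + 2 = -63*w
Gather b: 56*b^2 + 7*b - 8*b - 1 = 56*b^2 - b - 1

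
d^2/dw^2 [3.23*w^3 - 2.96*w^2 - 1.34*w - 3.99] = 19.38*w - 5.92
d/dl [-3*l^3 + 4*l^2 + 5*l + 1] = -9*l^2 + 8*l + 5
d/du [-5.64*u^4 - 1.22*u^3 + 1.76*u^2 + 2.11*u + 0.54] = -22.56*u^3 - 3.66*u^2 + 3.52*u + 2.11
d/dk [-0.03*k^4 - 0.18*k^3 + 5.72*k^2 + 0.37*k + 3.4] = -0.12*k^3 - 0.54*k^2 + 11.44*k + 0.37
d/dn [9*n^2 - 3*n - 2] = 18*n - 3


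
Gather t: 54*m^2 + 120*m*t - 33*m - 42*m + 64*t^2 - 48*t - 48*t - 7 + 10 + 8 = 54*m^2 - 75*m + 64*t^2 + t*(120*m - 96) + 11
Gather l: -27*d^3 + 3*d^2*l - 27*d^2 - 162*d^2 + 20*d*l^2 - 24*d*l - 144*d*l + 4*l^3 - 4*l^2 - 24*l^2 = -27*d^3 - 189*d^2 + 4*l^3 + l^2*(20*d - 28) + l*(3*d^2 - 168*d)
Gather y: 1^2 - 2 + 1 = 0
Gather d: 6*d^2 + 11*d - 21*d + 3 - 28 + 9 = 6*d^2 - 10*d - 16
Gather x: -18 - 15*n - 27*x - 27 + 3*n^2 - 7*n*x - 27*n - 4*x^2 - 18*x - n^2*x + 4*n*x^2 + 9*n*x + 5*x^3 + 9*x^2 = 3*n^2 - 42*n + 5*x^3 + x^2*(4*n + 5) + x*(-n^2 + 2*n - 45) - 45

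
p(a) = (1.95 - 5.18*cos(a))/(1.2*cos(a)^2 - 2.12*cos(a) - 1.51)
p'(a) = (1.95 - 5.18*cos(a))*(2.4*sin(a)*cos(a) - 2.12*sin(a))/(1.2*cos(a)^2 - 2.12*cos(a) - 1.51)^2 + 5.18*sin(a)/(1.2*cos(a)^2 - 2.12*cos(a) - 1.51)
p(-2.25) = 17.63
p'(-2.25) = 154.85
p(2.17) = 72.34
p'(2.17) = -3017.62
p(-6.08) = 1.28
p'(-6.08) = -0.45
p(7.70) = -0.64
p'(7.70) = -3.45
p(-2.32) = 11.17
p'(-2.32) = 54.88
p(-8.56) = 14.33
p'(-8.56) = 97.55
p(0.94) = 0.47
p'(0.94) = -1.67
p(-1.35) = -0.43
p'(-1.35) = 2.98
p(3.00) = 4.01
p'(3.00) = -1.03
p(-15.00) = 7.42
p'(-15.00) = 19.75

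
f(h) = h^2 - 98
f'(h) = 2*h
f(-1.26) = -96.41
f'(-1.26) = -2.52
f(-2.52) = -91.65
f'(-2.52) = -5.04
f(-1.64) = -95.31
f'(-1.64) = -3.28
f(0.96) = -97.08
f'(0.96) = 1.92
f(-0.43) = -97.82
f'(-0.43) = -0.86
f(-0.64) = -97.59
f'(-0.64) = -1.28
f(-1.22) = -96.51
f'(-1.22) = -2.44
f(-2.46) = -91.95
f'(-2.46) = -4.92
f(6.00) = -62.00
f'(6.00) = 12.00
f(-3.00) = -89.00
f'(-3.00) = -6.00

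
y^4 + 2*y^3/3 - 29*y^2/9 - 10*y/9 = y*(y - 5/3)*(y + 1/3)*(y + 2)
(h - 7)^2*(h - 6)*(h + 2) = h^4 - 18*h^3 + 93*h^2 - 28*h - 588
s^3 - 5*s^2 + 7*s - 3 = (s - 3)*(s - 1)^2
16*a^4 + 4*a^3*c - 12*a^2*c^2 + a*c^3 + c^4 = (-2*a + c)^2*(a + c)*(4*a + c)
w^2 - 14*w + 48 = (w - 8)*(w - 6)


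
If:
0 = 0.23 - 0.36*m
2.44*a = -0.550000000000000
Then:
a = -0.23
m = 0.64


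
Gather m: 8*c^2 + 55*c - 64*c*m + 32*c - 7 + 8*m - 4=8*c^2 + 87*c + m*(8 - 64*c) - 11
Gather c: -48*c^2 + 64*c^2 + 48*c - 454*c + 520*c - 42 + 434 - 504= 16*c^2 + 114*c - 112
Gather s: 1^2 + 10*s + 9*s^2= 9*s^2 + 10*s + 1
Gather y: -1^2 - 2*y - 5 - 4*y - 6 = -6*y - 12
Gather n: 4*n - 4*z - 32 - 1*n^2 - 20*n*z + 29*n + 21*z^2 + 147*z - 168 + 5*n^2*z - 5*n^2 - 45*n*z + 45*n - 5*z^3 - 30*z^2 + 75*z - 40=n^2*(5*z - 6) + n*(78 - 65*z) - 5*z^3 - 9*z^2 + 218*z - 240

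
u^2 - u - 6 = (u - 3)*(u + 2)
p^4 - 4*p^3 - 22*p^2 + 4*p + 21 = (p - 7)*(p - 1)*(p + 1)*(p + 3)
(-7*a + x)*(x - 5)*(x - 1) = -7*a*x^2 + 42*a*x - 35*a + x^3 - 6*x^2 + 5*x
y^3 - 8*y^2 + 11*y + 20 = (y - 5)*(y - 4)*(y + 1)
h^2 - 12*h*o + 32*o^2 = (h - 8*o)*(h - 4*o)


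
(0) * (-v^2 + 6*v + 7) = 0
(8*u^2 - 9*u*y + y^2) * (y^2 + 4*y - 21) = 8*u^2*y^2 + 32*u^2*y - 168*u^2 - 9*u*y^3 - 36*u*y^2 + 189*u*y + y^4 + 4*y^3 - 21*y^2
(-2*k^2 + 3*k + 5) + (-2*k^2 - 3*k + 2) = 7 - 4*k^2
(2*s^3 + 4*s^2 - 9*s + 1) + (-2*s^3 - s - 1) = 4*s^2 - 10*s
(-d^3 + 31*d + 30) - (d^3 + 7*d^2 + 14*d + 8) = -2*d^3 - 7*d^2 + 17*d + 22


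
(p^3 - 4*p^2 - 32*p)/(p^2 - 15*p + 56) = p*(p + 4)/(p - 7)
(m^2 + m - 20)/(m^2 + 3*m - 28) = (m + 5)/(m + 7)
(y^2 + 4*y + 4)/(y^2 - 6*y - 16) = (y + 2)/(y - 8)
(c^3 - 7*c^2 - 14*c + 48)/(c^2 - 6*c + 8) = (c^2 - 5*c - 24)/(c - 4)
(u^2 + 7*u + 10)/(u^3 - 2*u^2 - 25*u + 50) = (u + 2)/(u^2 - 7*u + 10)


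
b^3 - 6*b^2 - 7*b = b*(b - 7)*(b + 1)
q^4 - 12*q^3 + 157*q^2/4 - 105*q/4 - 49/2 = (q - 7)*(q - 7/2)*(q - 2)*(q + 1/2)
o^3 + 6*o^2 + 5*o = o*(o + 1)*(o + 5)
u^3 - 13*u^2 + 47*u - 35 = (u - 7)*(u - 5)*(u - 1)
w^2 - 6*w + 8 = (w - 4)*(w - 2)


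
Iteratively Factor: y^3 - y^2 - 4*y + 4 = (y + 2)*(y^2 - 3*y + 2) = (y - 1)*(y + 2)*(y - 2)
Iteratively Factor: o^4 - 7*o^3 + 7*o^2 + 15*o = (o + 1)*(o^3 - 8*o^2 + 15*o) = o*(o + 1)*(o^2 - 8*o + 15) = o*(o - 3)*(o + 1)*(o - 5)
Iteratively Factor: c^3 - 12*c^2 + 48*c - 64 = (c - 4)*(c^2 - 8*c + 16) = (c - 4)^2*(c - 4)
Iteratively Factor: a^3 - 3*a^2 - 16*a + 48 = (a - 4)*(a^2 + a - 12) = (a - 4)*(a - 3)*(a + 4)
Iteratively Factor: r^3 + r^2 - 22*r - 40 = (r - 5)*(r^2 + 6*r + 8) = (r - 5)*(r + 2)*(r + 4)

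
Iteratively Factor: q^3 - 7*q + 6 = (q - 2)*(q^2 + 2*q - 3) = (q - 2)*(q - 1)*(q + 3)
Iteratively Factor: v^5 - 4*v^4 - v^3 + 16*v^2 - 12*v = (v - 1)*(v^4 - 3*v^3 - 4*v^2 + 12*v) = (v - 3)*(v - 1)*(v^3 - 4*v) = (v - 3)*(v - 2)*(v - 1)*(v^2 + 2*v) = v*(v - 3)*(v - 2)*(v - 1)*(v + 2)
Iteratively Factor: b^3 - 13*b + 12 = (b + 4)*(b^2 - 4*b + 3) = (b - 3)*(b + 4)*(b - 1)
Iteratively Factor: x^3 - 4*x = (x + 2)*(x^2 - 2*x) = (x - 2)*(x + 2)*(x)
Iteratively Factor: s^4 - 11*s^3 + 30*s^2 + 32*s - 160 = (s - 4)*(s^3 - 7*s^2 + 2*s + 40) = (s - 4)*(s + 2)*(s^2 - 9*s + 20) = (s - 4)^2*(s + 2)*(s - 5)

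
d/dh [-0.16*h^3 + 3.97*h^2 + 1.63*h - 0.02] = -0.48*h^2 + 7.94*h + 1.63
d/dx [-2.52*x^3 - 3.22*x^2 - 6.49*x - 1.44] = -7.56*x^2 - 6.44*x - 6.49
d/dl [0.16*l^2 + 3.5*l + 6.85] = 0.32*l + 3.5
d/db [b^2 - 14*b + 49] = 2*b - 14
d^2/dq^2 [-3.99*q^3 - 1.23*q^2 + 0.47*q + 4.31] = -23.94*q - 2.46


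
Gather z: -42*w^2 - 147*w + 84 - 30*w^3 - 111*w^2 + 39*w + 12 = -30*w^3 - 153*w^2 - 108*w + 96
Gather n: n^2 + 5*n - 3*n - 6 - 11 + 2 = n^2 + 2*n - 15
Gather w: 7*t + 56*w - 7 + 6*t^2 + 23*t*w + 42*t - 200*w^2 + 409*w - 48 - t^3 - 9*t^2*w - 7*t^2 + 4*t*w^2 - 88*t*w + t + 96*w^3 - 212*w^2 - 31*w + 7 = -t^3 - t^2 + 50*t + 96*w^3 + w^2*(4*t - 412) + w*(-9*t^2 - 65*t + 434) - 48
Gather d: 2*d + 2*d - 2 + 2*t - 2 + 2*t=4*d + 4*t - 4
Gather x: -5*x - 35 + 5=-5*x - 30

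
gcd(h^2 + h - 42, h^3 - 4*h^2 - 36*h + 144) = h - 6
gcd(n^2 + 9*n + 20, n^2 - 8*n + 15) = 1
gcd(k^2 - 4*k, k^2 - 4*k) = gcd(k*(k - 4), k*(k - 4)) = k^2 - 4*k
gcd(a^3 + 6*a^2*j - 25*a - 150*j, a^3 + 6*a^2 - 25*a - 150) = a^2 - 25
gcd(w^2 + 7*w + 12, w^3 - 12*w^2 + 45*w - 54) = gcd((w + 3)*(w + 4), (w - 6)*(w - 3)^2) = 1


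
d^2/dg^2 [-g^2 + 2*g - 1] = -2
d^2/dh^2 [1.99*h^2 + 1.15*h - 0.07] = 3.98000000000000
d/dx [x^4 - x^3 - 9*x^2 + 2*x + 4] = 4*x^3 - 3*x^2 - 18*x + 2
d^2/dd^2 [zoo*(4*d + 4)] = 0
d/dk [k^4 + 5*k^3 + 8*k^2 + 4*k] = 4*k^3 + 15*k^2 + 16*k + 4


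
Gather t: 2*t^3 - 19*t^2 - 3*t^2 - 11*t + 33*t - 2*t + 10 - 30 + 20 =2*t^3 - 22*t^2 + 20*t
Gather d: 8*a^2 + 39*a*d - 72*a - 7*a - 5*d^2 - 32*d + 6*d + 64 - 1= 8*a^2 - 79*a - 5*d^2 + d*(39*a - 26) + 63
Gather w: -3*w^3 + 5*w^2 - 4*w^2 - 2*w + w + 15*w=-3*w^3 + w^2 + 14*w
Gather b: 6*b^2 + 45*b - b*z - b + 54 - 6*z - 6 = 6*b^2 + b*(44 - z) - 6*z + 48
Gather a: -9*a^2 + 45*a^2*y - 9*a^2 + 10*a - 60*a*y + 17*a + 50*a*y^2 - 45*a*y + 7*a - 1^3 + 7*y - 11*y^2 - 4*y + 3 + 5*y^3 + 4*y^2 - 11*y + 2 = a^2*(45*y - 18) + a*(50*y^2 - 105*y + 34) + 5*y^3 - 7*y^2 - 8*y + 4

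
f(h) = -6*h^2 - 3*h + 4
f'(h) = -12*h - 3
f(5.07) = -165.44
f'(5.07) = -63.84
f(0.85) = -2.88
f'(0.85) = -13.20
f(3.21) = -67.45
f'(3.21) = -41.52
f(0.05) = 3.84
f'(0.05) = -3.60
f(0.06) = 3.80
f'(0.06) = -3.72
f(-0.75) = 2.88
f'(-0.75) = 6.00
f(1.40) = -11.96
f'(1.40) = -19.80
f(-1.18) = -0.81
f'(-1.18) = 11.16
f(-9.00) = -455.00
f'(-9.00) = 105.00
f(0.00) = 4.00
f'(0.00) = -3.00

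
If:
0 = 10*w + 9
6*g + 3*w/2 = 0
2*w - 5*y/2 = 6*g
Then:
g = 9/40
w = -9/10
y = -63/50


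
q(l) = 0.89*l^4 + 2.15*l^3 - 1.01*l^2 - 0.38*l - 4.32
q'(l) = 3.56*l^3 + 6.45*l^2 - 2.02*l - 0.38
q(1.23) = -0.28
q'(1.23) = 13.52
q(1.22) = -0.41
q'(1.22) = 13.22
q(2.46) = 53.23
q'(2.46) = 86.68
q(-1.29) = -7.66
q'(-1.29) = 5.32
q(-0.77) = -5.29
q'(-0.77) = 3.37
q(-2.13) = -10.55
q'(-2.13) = -1.22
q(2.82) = 91.08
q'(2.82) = 125.05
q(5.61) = 1222.90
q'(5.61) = 819.83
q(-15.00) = 37574.13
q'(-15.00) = -10533.83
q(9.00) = 7317.09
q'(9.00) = 3099.13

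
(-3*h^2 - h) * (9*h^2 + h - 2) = -27*h^4 - 12*h^3 + 5*h^2 + 2*h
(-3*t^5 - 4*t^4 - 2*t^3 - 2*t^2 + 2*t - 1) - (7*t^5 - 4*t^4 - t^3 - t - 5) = -10*t^5 - t^3 - 2*t^2 + 3*t + 4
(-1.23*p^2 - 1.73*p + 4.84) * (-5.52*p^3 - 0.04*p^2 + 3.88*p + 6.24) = 6.7896*p^5 + 9.5988*p^4 - 31.42*p^3 - 14.5812*p^2 + 7.984*p + 30.2016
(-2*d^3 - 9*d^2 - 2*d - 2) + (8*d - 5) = -2*d^3 - 9*d^2 + 6*d - 7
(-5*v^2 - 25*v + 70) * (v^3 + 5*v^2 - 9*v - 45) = -5*v^5 - 50*v^4 - 10*v^3 + 800*v^2 + 495*v - 3150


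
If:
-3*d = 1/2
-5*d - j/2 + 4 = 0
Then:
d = -1/6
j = 29/3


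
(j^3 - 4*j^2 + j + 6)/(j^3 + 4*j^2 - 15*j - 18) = (j - 2)/(j + 6)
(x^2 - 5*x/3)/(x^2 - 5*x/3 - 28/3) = x*(5 - 3*x)/(-3*x^2 + 5*x + 28)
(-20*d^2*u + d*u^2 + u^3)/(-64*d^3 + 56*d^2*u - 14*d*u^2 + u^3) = u*(5*d + u)/(16*d^2 - 10*d*u + u^2)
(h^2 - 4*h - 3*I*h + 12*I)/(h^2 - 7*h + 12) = (h - 3*I)/(h - 3)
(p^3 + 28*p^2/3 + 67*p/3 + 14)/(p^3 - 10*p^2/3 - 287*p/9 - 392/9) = 3*(p^2 + 7*p + 6)/(3*p^2 - 17*p - 56)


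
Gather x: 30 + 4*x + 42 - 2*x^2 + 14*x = -2*x^2 + 18*x + 72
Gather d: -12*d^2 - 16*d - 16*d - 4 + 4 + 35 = -12*d^2 - 32*d + 35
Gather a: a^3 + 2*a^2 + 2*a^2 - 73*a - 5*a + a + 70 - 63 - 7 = a^3 + 4*a^2 - 77*a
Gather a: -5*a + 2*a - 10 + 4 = -3*a - 6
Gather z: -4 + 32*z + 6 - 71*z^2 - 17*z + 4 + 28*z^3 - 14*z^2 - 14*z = 28*z^3 - 85*z^2 + z + 6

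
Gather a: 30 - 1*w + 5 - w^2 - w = -w^2 - 2*w + 35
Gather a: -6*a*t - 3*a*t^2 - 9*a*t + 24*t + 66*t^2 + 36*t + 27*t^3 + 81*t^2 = a*(-3*t^2 - 15*t) + 27*t^3 + 147*t^2 + 60*t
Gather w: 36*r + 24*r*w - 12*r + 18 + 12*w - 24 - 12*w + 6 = 24*r*w + 24*r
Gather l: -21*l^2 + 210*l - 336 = -21*l^2 + 210*l - 336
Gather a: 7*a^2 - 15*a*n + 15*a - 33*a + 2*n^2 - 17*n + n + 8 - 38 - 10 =7*a^2 + a*(-15*n - 18) + 2*n^2 - 16*n - 40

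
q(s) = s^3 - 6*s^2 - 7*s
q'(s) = 3*s^2 - 12*s - 7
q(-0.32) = 1.59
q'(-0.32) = -2.85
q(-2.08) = -20.40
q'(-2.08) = 30.94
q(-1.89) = -14.95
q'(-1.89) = 26.40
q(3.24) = -51.65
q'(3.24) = -14.39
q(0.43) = -4.04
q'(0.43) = -11.61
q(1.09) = -13.46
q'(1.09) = -16.52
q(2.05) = -30.95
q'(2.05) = -18.99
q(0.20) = -1.63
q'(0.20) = -9.28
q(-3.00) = -60.00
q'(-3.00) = 56.00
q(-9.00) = -1152.00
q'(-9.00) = 344.00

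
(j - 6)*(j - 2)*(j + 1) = j^3 - 7*j^2 + 4*j + 12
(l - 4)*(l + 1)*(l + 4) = l^3 + l^2 - 16*l - 16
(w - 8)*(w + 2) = w^2 - 6*w - 16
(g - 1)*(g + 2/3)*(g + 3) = g^3 + 8*g^2/3 - 5*g/3 - 2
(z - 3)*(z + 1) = z^2 - 2*z - 3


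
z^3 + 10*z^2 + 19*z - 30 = (z - 1)*(z + 5)*(z + 6)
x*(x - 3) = x^2 - 3*x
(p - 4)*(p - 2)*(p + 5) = p^3 - p^2 - 22*p + 40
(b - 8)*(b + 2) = b^2 - 6*b - 16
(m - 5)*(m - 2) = m^2 - 7*m + 10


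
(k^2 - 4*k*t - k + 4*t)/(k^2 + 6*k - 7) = (k - 4*t)/(k + 7)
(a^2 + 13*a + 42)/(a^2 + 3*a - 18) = (a + 7)/(a - 3)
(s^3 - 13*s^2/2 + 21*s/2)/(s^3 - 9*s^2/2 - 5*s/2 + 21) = s/(s + 2)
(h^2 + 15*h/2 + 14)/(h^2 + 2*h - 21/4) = 2*(h + 4)/(2*h - 3)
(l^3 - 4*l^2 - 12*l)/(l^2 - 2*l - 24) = l*(l + 2)/(l + 4)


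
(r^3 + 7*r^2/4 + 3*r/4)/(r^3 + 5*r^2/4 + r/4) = (4*r + 3)/(4*r + 1)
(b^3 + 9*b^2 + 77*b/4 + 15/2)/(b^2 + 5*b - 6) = (b^2 + 3*b + 5/4)/(b - 1)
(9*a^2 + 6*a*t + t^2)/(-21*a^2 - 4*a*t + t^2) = (3*a + t)/(-7*a + t)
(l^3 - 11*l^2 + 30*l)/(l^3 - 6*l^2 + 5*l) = (l - 6)/(l - 1)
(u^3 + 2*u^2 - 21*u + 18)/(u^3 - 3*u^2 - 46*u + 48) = (u - 3)/(u - 8)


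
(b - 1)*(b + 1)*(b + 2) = b^3 + 2*b^2 - b - 2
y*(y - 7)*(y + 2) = y^3 - 5*y^2 - 14*y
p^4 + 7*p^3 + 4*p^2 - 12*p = p*(p - 1)*(p + 2)*(p + 6)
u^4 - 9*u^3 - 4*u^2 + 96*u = u*(u - 8)*(u - 4)*(u + 3)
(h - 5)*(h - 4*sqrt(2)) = h^2 - 4*sqrt(2)*h - 5*h + 20*sqrt(2)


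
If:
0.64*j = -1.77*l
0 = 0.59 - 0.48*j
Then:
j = 1.23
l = -0.44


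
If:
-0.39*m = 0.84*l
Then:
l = -0.464285714285714*m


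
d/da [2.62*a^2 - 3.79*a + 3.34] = 5.24*a - 3.79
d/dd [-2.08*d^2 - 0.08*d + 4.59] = -4.16*d - 0.08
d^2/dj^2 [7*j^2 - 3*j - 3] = 14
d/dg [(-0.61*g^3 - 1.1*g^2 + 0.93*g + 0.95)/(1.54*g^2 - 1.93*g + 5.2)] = (-0.9394*g^4 + 2.3546*g^3 - 8.8252*g^2 - 14.366*g + 6.6695)/(2.3716*g^4 - 5.9444*g^3 + 19.7409*g^2 - 20.072*g + 27.04)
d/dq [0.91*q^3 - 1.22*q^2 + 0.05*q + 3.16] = 2.73*q^2 - 2.44*q + 0.05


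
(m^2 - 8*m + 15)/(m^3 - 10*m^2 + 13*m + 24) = (m - 5)/(m^2 - 7*m - 8)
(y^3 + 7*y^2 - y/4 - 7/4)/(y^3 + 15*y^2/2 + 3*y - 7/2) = (y + 1/2)/(y + 1)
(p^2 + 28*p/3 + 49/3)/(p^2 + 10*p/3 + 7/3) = (p + 7)/(p + 1)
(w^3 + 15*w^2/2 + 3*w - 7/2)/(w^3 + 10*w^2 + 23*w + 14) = (w - 1/2)/(w + 2)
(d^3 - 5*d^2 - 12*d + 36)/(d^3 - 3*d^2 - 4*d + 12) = (d^2 - 3*d - 18)/(d^2 - d - 6)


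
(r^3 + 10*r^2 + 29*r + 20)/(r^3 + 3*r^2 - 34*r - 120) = (r + 1)/(r - 6)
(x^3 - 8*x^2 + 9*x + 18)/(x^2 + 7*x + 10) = (x^3 - 8*x^2 + 9*x + 18)/(x^2 + 7*x + 10)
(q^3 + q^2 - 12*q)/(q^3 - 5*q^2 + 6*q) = (q + 4)/(q - 2)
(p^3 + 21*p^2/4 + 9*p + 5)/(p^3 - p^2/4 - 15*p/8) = 2*(p^2 + 4*p + 4)/(p*(2*p - 3))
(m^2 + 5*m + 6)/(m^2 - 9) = (m + 2)/(m - 3)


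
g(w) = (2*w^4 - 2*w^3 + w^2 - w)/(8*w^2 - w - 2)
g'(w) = (1 - 16*w)*(2*w^4 - 2*w^3 + w^2 - w)/(8*w^2 - w - 2)^2 + (8*w^3 - 6*w^2 + 2*w - 1)/(8*w^2 - w - 2)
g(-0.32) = -0.59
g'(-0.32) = 7.13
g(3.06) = 1.78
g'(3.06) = 1.33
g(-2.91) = 2.97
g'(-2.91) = -1.65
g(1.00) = 0.00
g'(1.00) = 0.60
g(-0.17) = -0.13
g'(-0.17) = 1.28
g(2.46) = 1.07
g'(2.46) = 1.04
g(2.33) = 0.94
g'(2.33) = 0.98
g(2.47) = 1.08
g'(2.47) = 1.04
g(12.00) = 33.52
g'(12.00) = 5.78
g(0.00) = 0.00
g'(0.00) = 0.50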